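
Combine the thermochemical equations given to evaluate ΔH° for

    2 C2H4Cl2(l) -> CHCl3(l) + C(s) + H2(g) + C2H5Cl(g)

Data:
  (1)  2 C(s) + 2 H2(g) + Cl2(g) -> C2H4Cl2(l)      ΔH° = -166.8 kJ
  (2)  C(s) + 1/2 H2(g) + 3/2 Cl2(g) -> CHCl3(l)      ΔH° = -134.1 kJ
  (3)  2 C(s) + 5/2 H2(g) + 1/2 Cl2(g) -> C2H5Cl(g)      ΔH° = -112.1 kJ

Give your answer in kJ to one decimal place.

ΔH° = 87.4 kJ

(1) reversed and × 2: (-2)·(-166.8) = +333.6 kJ
(2) as written: -134.1 kJ
(3) as written: -112.1 kJ
ΔH° = (-2)·(-166.8) + (1)·(-134.1) + (1)·(-112.1) = 87.4 kJ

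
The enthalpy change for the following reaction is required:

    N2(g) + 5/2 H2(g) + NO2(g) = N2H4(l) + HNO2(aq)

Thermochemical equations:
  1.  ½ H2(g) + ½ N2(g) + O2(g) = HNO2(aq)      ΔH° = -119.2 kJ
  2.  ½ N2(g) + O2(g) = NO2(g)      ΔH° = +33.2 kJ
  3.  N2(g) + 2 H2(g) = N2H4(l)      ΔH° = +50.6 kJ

ΔH° = -101.8 kJ

eq. 1 as written: -119.2 kJ
eq. 2 reversed: -33.2 kJ
eq. 3 as written: +50.6 kJ
Summing the manipulated equations, ΔH° = (1)·(-119.2) + (-1)·(+33.2) + (1)·(+50.6) = -101.8 kJ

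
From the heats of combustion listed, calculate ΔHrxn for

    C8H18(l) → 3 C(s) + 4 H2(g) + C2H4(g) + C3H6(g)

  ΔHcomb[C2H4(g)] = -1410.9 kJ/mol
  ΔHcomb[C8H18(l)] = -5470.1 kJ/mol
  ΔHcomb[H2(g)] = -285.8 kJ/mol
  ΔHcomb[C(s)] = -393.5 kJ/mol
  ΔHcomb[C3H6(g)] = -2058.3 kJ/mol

Using ΔH = Σ nΔHc°(reactants) − Σ nΔHc°(products):
= [1·(-5470.1)] − [3·(-393.5) + 4·(-285.8) + 1·(-1410.9) + 1·(-2058.3)]
= 322.8 kJ/mol

ΔHrxn = 322.8 kJ/mol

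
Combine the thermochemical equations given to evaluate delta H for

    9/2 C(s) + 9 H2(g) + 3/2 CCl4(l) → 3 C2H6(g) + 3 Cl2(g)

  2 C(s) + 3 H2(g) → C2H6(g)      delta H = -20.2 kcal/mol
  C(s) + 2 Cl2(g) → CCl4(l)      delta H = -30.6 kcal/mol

delta H = -14.7 kcal/mol

equation 1 × 3 (scale by 3 for the 3 C2H6(g)): (3)·(-20.2) = -60.6 kcal/mol
equation 2 reversed and × 3/2 (reverse to put CCl4(l) on the reactant side; ×3/2 to match 3/2 CCl4(l) in the target): (-3/2)·(-30.6) = +45.9 kcal/mol
delta H = (3)·(-20.2) + (-3/2)·(-30.6) = -14.7 kcal/mol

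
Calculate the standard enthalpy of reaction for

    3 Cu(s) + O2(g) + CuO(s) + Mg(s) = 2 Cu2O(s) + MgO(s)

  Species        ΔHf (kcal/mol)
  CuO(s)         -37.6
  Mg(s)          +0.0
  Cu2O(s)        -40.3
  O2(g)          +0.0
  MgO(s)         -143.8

ΔH°rxn = Σ nΔHf°(products) − Σ nΔHf°(reactants).
Products: 2·(-40.3) + 1·(-143.8) = -224.4
Reactants: 3·(+0.0) + 1·(+0.0) + 1·(-37.6) + 1·(+0.0) = -37.6
ΔHrxn = (-224.4) − (-37.6) = -186.8 kcal/mol

ΔHrxn = -186.8 kcal/mol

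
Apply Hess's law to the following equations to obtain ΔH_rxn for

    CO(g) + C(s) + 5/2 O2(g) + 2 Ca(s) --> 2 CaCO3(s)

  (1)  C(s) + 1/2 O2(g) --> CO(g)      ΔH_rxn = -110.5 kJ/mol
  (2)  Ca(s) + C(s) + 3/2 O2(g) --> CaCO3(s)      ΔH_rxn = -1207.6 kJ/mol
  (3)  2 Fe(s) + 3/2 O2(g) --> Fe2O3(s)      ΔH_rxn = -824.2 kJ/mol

ΔH_rxn = -2304.7 kJ/mol

(1) reversed: +110.5 kJ/mol
(2) × 2: (2)·(-1207.6) = -2415.2 kJ/mol
(3): not needed.
Combining the equations, ΔH_rxn = (+110.5) + (-2415.2) = -2304.7 kJ/mol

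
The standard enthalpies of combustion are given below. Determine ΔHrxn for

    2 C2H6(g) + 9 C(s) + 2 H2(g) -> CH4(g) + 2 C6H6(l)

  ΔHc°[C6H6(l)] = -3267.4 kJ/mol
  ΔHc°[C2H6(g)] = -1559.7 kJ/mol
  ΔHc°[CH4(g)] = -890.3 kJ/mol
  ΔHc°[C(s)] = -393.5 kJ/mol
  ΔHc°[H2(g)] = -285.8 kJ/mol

ΔHrxn = 192.6 kJ/mol

With combustion enthalpies, reactants minus products:
= [2·(-1559.7) + 9·(-393.5) + 2·(-285.8)] − [1·(-890.3) + 2·(-3267.4)]
= 192.6 kJ/mol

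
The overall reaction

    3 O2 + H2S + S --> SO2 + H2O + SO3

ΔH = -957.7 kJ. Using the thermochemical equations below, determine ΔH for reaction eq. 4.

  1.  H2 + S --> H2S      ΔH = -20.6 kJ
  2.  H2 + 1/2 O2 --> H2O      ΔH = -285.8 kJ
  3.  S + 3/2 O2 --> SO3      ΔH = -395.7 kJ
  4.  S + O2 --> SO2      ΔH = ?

ΔH = -296.8 kJ

eq. 1 reversed (H2S must end up as a reactant): +20.6 kJ
eq. 2 as written (H2O already on the product side): -285.8 kJ
eq. 3 as written (SO3 already on the product side): -395.7 kJ
eq. 4 as written (SO2 already on the product side): contributes x
-957.7 = (+20.6) + (-285.8) + (-395.7) + x
x = (-957.7 − (-660.9)) / (1) = -296.8 kJ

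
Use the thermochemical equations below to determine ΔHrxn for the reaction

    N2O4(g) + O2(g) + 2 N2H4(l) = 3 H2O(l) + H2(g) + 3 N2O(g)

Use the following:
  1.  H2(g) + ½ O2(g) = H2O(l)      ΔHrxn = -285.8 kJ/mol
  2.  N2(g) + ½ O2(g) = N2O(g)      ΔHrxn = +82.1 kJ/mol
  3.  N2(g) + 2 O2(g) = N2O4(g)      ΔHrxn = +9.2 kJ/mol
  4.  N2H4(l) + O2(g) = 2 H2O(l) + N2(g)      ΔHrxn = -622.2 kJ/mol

eq. 1 reversed (reverse to put H2(g) on the product side): +285.8 kJ/mol
eq. 2 × 3 (×3 to match 3 N2O(g) in the target): (3)·(+82.1) = +246.3 kJ/mol
eq. 3 reversed (N2O4(g) must end up as a reactant): -9.2 kJ/mol
eq. 4 × 2 (scale by 2 for the 2 N2H4(l)): (2)·(-622.2) = -1244.4 kJ/mol
ΔHrxn = (-1)·(-285.8) + (3)·(+82.1) + (-1)·(+9.2) + (2)·(-622.2) = -721.5 kJ/mol

ΔHrxn = -721.5 kJ/mol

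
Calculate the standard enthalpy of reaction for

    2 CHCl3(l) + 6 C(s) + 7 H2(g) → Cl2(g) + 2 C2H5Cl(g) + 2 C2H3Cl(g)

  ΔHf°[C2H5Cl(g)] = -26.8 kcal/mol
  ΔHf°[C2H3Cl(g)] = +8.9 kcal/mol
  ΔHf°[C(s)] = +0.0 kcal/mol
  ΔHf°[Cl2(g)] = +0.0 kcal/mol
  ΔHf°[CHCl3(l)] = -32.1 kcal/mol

ΔH°rxn = Σ nΔHf°(products) − Σ nΔHf°(reactants).
Products: 1·(+0.0) + 2·(-26.8) + 2·(+8.9) = -35.8
Reactants: 2·(-32.1) + 6·(+0.0) + 7·(+0.0) = -64.2
ΔHrxn = (-35.8) − (-64.2) = 28.4 kcal/mol

ΔHrxn = 28.4 kcal/mol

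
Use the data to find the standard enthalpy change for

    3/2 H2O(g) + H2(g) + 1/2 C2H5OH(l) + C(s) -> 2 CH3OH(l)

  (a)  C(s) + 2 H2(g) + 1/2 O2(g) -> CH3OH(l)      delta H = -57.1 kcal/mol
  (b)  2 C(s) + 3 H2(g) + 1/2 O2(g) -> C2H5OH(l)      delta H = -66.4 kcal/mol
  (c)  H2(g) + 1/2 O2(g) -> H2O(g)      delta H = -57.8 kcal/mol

delta H = 5.7 kcal/mol

(a) × 2 (×2 to match 2 CH3OH(l) in the target): (2)·(-57.1) = -114.2 kcal/mol
(b) reversed and × 1/2 (reverse to put C2H5OH(l) on the reactant side; scale by 1/2 for the 1/2 C2H5OH(l)): (-1/2)·(-66.4) = +33.2 kcal/mol
(c) reversed and × 3/2 (H2O(g) must end up as a reactant; scale by 3/2 for the 3/2 H2O(g)): (-3/2)·(-57.8) = +86.7 kcal/mol
Since enthalpy is a state function, delta H = (-114.2) + (+33.2) + (+86.7) = 5.7 kcal/mol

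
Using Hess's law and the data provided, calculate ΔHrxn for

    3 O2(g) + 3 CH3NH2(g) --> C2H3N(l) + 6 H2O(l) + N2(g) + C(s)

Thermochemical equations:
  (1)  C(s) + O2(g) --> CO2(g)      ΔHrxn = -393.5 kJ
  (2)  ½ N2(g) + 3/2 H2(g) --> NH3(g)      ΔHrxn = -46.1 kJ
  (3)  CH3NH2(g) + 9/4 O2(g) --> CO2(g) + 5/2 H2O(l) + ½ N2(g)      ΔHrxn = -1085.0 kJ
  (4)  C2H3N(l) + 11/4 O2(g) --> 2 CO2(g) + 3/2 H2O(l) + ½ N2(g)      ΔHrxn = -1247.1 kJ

ΔHrxn = -1614.4 kJ

(1) reversed: +393.5 kJ
(2): not needed.
(3) × 3: (3)·(-1085.0) = -3255.0 kJ
(4) reversed: +1247.1 kJ
Since enthalpy is a state function, ΔHrxn = (-1)·(-393.5) + (3)·(-1085.0) + (-1)·(-1247.1) = -1614.4 kJ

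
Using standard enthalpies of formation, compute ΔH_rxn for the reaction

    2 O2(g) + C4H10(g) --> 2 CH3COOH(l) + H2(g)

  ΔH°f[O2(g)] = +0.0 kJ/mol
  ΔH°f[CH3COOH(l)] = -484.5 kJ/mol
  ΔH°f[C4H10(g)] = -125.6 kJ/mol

Products: 2·(-484.5) + 1·(+0.0) = -969.0
Reactants: 2·(+0.0) + 1·(-125.6) = -125.6
ΔH_rxn = (-969.0) − (-125.6) = -843.4 kJ/mol

ΔH_rxn = -843.4 kJ/mol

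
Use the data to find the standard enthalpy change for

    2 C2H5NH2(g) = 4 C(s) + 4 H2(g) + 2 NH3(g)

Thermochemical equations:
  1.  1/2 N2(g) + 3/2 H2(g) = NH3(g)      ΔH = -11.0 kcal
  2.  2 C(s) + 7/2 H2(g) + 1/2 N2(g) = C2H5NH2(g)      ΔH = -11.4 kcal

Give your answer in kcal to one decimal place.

ΔH = 0.8 kcal

eq. 1 × 2: (2)·(-11.0) = -22.0 kcal
eq. 2 reversed and × 2: (-2)·(-11.4) = +22.8 kcal
Since enthalpy is a state function, ΔH = (2)·(-11.0) + (-2)·(-11.4) = 0.8 kcal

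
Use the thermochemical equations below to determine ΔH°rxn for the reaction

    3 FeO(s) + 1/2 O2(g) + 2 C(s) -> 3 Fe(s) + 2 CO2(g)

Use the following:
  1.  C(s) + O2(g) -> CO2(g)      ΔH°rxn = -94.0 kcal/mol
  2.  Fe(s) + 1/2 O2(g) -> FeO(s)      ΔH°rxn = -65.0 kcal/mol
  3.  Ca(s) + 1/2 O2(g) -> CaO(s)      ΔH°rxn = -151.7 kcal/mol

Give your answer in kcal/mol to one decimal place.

eq. 1 × 2 (scale by 2 for the 2 CO2(g)): (2)·(-94.0) = -188.0 kcal/mol
eq. 2 reversed and × 3 (FeO(s) must end up as a reactant; scale by 3 for the 3 FeO(s)): (-3)·(-65.0) = +195.0 kcal/mol
eq. 3: not needed (Ca(s) appears nowhere else).
Since enthalpy is a state function, ΔH°rxn = (2)·(-94.0) + (-3)·(-65.0) = 7.0 kcal/mol

ΔH°rxn = 7.0 kcal/mol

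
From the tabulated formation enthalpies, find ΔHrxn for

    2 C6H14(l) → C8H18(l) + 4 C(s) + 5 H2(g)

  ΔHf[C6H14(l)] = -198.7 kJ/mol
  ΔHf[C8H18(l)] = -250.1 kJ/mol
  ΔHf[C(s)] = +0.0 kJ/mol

ΔHrxn = 147.3 kJ/mol

Products: 1·(-250.1) + 4·(+0.0) + 5·(+0.0) = -250.1
Reactants: 2·(-198.7) = -397.4
ΔHrxn = (-250.1) − (-397.4) = 147.3 kJ/mol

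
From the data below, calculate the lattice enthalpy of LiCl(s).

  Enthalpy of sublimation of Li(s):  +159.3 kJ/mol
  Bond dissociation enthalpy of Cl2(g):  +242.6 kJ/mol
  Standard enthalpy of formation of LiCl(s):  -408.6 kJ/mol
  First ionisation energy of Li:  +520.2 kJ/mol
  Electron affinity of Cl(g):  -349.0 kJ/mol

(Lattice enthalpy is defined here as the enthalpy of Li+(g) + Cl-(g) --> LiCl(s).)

ΔHf° = 1·ΔHsub + 1·(ΣIE) + 1/2·D(Cl2) + 1·EA + U
-408.6 = 1·(+159.3) + 1·(+520.2) + 1/2·(+242.6) + 1·(-349.0) + U
U = -408.6 − (+451.8) = -860.4 kJ/mol

U = -860.4 kJ/mol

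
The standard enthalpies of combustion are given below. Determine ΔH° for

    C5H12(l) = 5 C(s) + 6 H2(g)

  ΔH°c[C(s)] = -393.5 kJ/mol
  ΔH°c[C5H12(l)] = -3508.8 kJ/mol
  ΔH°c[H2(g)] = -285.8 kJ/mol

ΔH° = 173.5 kJ/mol

With combustion enthalpies, reactants minus products:
= [1·(-3508.8)] − [5·(-393.5) + 6·(-285.8)]
= 173.5 kJ/mol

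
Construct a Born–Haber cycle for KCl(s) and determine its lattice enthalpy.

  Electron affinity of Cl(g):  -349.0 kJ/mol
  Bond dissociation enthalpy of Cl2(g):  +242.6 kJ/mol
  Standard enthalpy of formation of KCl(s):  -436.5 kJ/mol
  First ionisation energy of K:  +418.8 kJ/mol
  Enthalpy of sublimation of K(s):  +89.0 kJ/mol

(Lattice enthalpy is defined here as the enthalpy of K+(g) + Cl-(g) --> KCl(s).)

U = -716.6 kJ/mol

ΔHf° = 1·ΔHsub + 1·(ΣIE) + 1/2·D(Cl2) + 1·EA + U
-436.5 = 1·(+89.0) + 1·(+418.8) + 1/2·(+242.6) + 1·(-349.0) + U
U = -436.5 − (+280.1) = -716.6 kJ/mol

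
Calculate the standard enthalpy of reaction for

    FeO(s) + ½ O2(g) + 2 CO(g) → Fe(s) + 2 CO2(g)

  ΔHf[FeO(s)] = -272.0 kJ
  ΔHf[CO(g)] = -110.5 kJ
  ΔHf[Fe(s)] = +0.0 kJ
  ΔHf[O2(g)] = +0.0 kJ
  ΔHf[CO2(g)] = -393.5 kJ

ΔH°rxn = Σ nΔHf°(products) − Σ nΔHf°(reactants).
Products: 1·(+0.0) + 2·(-393.5) = -787.0
Reactants: 1·(-272.0) + 1/2·(+0.0) + 2·(-110.5) = -493.0
ΔH° = (-787.0) − (-493.0) = -294.0 kJ

ΔH° = -294.0 kJ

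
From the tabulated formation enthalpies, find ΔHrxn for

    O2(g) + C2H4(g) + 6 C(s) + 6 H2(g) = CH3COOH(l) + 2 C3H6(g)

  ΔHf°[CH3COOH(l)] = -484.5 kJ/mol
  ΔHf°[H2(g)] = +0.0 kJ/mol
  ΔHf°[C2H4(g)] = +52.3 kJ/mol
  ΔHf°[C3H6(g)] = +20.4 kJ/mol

ΔHrxn = -496.0 kJ/mol

Products: 1·(-484.5) + 2·(+20.4) = -443.7
Reactants: 1·(+0.0) + 1·(+52.3) + 6·(+0.0) + 6·(+0.0) = +52.3
ΔHrxn = (-443.7) − (+52.3) = -496.0 kJ/mol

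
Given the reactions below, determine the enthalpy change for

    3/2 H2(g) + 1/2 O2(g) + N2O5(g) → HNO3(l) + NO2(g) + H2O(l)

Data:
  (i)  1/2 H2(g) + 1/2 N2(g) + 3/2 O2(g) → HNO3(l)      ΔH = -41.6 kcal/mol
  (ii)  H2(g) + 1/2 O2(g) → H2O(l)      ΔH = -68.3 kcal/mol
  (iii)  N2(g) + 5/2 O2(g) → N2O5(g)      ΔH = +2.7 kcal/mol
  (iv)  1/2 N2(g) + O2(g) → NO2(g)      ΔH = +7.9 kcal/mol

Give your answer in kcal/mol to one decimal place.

(i) as written: -41.6 kcal/mol
(ii) as written: -68.3 kcal/mol
(iii) reversed: -2.7 kcal/mol
(iv) as written: +7.9 kcal/mol
ΔH = (1)·(-41.6) + (1)·(-68.3) + (-1)·(+2.7) + (1)·(+7.9) = -104.7 kcal/mol

ΔH = -104.7 kcal/mol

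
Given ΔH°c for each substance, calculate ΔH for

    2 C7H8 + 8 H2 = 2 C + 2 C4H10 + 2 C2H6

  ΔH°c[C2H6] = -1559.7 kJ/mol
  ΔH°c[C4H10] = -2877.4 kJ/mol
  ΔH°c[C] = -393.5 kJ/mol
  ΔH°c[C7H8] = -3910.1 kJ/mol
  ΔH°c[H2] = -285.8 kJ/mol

ΔH = -445.4 kJ/mol

Using ΔH = Σ nΔHc°(reactants) − Σ nΔHc°(products):
= [2·(-3910.1) + 8·(-285.8)] − [2·(-393.5) + 2·(-2877.4) + 2·(-1559.7)]
= -445.4 kJ/mol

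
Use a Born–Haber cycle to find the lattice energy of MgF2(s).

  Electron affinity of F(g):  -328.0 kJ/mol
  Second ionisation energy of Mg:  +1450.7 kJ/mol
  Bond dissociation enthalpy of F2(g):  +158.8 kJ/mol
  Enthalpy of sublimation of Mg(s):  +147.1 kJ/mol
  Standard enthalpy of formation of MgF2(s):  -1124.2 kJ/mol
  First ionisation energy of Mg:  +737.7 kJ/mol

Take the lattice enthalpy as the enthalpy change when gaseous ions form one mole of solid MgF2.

ΔHf° = 1·ΔHsub + 1·(ΣIE) + 1·D(F2) + 2·EA + U
-1124.2 = 1·(+147.1) + 1·(+2188.4) + 1·(+158.8) + 2·(-328.0) + U
U = -1124.2 − (+1838.3) = -2962.5 kJ/mol

U = -2962.5 kJ/mol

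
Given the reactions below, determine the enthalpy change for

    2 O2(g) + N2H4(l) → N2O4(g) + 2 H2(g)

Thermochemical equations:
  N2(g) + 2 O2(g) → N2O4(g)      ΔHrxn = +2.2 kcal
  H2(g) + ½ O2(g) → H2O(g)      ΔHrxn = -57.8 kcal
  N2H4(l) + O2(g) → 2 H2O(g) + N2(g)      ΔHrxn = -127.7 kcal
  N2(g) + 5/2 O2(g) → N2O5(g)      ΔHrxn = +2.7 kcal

equation 1 as written: +2.2 kcal
equation 2 reversed and × 2: (-2)·(-57.8) = +115.6 kcal
equation 3 as written: -127.7 kcal
equation 4: not needed.
ΔHrxn = (1)·(+2.2) + (-2)·(-57.8) + (1)·(-127.7) = -9.9 kcal

ΔHrxn = -9.9 kcal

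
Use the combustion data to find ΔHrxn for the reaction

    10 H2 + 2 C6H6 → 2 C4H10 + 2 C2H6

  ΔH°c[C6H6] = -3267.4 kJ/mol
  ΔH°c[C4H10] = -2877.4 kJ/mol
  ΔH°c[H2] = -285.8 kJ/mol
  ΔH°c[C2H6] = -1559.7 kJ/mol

ΔHrxn = -518.6 kJ/mol

With combustion enthalpies, reactants minus products:
= [10·(-285.8) + 2·(-3267.4)] − [2·(-2877.4) + 2·(-1559.7)]
= -518.6 kJ/mol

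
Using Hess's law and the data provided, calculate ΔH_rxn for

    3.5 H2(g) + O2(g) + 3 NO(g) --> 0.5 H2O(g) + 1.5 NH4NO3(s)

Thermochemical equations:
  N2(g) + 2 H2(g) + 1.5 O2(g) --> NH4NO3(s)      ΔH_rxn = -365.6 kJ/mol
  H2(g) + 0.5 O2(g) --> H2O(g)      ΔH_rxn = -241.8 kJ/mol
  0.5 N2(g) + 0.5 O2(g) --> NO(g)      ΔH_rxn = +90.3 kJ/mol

ΔH_rxn = -940.2 kJ/mol

equation 1 × 3/2: (3/2)·(-365.6) = -548.4 kJ/mol
equation 2 × 1/2: (1/2)·(-241.8) = -120.9 kJ/mol
equation 3 reversed and × 3: (-3)·(+90.3) = -270.9 kJ/mol
Since enthalpy is a state function, ΔH_rxn = (-548.4) + (-120.9) + (-270.9) = -940.2 kJ/mol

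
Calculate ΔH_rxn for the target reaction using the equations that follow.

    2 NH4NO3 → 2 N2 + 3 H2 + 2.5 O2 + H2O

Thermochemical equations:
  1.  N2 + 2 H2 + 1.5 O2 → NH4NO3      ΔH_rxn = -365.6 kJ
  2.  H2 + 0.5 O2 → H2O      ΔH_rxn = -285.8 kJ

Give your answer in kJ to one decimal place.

ΔH_rxn = 445.4 kJ

eq. 1 reversed and × 2: (-2)·(-365.6) = +731.2 kJ
eq. 2 as written: -285.8 kJ
Summing the manipulated equations, ΔH_rxn = (-2)·(-365.6) + (1)·(-285.8) = 445.4 kJ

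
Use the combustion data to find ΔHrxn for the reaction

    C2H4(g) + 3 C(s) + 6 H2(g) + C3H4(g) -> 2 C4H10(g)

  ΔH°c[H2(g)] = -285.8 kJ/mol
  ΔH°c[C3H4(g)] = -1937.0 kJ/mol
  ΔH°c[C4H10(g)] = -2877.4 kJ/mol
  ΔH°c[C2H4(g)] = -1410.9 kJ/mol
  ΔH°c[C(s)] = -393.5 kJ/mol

Using ΔH = Σ nΔHc°(reactants) − Σ nΔHc°(products):
= [1·(-1410.9) + 3·(-393.5) + 6·(-285.8) + 1·(-1937.0)] − [2·(-2877.4)]
= -488.4 kJ/mol

ΔHrxn = -488.4 kJ/mol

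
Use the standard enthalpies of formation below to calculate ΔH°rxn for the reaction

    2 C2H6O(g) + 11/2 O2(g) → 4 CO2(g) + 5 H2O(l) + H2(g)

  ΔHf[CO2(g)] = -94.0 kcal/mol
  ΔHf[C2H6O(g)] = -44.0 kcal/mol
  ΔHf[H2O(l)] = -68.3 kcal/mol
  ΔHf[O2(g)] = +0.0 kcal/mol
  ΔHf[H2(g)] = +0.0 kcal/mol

Products: 4·(-94.0) + 5·(-68.3) + 1·(+0.0) = -717.5
Reactants: 2·(-44.0) + 11/2·(+0.0) = -88.0
ΔH°rxn = (-717.5) − (-88.0) = -629.5 kcal/mol

ΔH°rxn = -629.5 kcal/mol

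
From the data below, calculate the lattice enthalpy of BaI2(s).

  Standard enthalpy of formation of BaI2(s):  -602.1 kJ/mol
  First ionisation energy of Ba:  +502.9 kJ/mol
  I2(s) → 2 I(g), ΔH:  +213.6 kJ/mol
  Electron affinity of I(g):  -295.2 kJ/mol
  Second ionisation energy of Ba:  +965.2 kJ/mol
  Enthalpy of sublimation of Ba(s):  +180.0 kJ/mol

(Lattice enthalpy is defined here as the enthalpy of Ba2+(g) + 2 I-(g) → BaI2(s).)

ΔHf° = 1·ΔHsub + 1·(ΣIE) + 1·D(I2) + 2·EA + U
-602.1 = 1·(+180.0) + 1·(+1468.1) + 1·(+213.6) + 2·(-295.2) + U
U = -602.1 − (+1271.3) = -1873.4 kJ/mol

U = -1873.4 kJ/mol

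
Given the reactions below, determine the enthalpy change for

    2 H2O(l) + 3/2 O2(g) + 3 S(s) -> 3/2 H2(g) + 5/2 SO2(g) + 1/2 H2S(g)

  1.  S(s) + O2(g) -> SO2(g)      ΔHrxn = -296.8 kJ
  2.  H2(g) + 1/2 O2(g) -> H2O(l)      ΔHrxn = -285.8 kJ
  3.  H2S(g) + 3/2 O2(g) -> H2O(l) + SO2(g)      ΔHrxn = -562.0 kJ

ΔHrxn = -180.7 kJ

eq. 1 × 3: (3)·(-296.8) = -890.4 kJ
eq. 2 reversed and × 3/2: (-3/2)·(-285.8) = +428.7 kJ
eq. 3 reversed and × 1/2: (-1/2)·(-562.0) = +281.0 kJ
Summing the manipulated equations, ΔHrxn = (3)·(-296.8) + (-3/2)·(-285.8) + (-1/2)·(-562.0) = -180.7 kJ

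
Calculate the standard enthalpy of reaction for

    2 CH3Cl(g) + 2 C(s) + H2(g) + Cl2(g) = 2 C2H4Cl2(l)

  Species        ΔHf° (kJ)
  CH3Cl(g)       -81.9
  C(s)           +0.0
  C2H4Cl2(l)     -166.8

ΔH°rxn = -169.8 kJ

Products: 2·(-166.8) = -333.6
Reactants: 2·(-81.9) + 2·(+0.0) + 1·(+0.0) + 1·(+0.0) = -163.8
ΔH°rxn = (-333.6) − (-163.8) = -169.8 kJ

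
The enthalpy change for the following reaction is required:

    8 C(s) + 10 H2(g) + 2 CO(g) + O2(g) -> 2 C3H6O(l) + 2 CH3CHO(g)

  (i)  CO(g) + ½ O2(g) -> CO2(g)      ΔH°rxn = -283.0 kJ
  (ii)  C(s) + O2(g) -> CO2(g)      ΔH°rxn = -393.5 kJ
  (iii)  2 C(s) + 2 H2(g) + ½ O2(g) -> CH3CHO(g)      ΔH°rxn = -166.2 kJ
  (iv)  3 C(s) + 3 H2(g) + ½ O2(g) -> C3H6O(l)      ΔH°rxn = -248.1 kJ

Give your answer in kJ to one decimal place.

(i) × 2 (×2 to match 2 CO(g) in the target): (2)·(-283.0) = -566.0 kJ
(ii) reversed and × 2: (-2)·(-393.5) = +787.0 kJ
(iii) × 2 (scale by 2 for the 2 CH3CHO(g)): (2)·(-166.2) = -332.4 kJ
(iv) × 2 (×2 to match 2 C3H6O(l) in the target): (2)·(-248.1) = -496.2 kJ
ΔH°rxn = (2)·(-283.0) + (-2)·(-393.5) + (2)·(-166.2) + (2)·(-248.1) = -607.6 kJ

ΔH°rxn = -607.6 kJ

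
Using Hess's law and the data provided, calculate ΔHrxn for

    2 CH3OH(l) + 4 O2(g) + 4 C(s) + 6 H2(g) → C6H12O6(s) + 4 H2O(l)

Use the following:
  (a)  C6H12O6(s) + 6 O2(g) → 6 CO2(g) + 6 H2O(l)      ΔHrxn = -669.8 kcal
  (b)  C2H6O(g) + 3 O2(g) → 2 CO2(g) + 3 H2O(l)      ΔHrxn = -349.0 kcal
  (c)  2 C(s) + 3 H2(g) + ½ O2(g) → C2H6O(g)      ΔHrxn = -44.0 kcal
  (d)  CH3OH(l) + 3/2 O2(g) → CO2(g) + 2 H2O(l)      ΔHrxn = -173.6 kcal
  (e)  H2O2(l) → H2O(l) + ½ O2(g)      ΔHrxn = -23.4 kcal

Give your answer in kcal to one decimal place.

(a) reversed: +669.8 kcal
(b) × 2: (2)·(-349.0) = -698.0 kcal
(c) × 2: (2)·(-44.0) = -88.0 kcal
(d) × 2: (2)·(-173.6) = -347.2 kcal
(e): not needed.
Summing the manipulated equations, ΔHrxn = (-1)·(-669.8) + (2)·(-349.0) + (2)·(-44.0) + (2)·(-173.6) = -463.4 kcal

ΔHrxn = -463.4 kcal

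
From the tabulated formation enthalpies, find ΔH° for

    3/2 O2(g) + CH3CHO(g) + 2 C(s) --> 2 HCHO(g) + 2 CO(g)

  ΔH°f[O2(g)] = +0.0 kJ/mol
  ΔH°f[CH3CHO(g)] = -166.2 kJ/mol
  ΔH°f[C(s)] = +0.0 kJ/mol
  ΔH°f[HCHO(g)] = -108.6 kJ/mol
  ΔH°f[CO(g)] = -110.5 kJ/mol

ΔH° = -272.0 kJ/mol

ΔH°rxn = Σ nΔHf°(products) − Σ nΔHf°(reactants).
Products: 2·(-108.6) + 2·(-110.5) = -438.2
Reactants: 3/2·(+0.0) + 1·(-166.2) + 2·(+0.0) = -166.2
ΔH° = (-438.2) − (-166.2) = -272.0 kJ/mol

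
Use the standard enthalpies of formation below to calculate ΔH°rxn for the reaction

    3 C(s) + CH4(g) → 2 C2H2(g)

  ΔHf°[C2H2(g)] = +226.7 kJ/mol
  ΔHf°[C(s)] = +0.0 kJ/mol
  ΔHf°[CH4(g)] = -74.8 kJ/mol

ΔH°rxn = 528.2 kJ/mol

Products: 2·(+226.7) = +453.4
Reactants: 3·(+0.0) + 1·(-74.8) = -74.8
ΔH°rxn = (+453.4) − (-74.8) = 528.2 kJ/mol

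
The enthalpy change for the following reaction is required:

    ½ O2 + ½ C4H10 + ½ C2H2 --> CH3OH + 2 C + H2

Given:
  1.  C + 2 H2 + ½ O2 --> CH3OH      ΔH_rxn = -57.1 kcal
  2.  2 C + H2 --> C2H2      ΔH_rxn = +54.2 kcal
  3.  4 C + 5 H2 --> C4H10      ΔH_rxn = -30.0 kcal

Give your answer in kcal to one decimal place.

ΔH_rxn = -69.2 kcal

eq. 1 as written (CH3OH already on the product side): -57.1 kcal
eq. 2 reversed and × 1/2 (reverse to put C2H2 on the reactant side; scale by 1/2 for the 1/2 C2H2): (-1/2)·(+54.2) = -27.1 kcal
eq. 3 reversed and × 1/2 (C4H10 must end up as a reactant; scale by 1/2 for the 1/2 C4H10): (-1/2)·(-30.0) = +15.0 kcal
Since enthalpy is a state function, ΔH_rxn = (1)·(-57.1) + (-1/2)·(+54.2) + (-1/2)·(-30.0) = -69.2 kcal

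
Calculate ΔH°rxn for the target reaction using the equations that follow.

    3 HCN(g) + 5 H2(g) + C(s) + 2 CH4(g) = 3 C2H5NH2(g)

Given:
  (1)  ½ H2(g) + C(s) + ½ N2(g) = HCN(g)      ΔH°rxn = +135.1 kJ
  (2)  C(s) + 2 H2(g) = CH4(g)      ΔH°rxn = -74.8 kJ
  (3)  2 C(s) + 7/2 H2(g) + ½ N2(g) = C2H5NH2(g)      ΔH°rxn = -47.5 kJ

(1) reversed and × 3 (HCN(g) must end up as a reactant; scale by 3 for the 3 HCN(g)): (-3)·(+135.1) = -405.3 kJ
(2) reversed and × 2 (reverse to put CH4(g) on the reactant side; ×2 to match 2 CH4(g) in the target): (-2)·(-74.8) = +149.6 kJ
(3) × 3 (×3 to match 3 C2H5NH2(g) in the target): (3)·(-47.5) = -142.5 kJ
ΔH°rxn = (-405.3) + (+149.6) + (-142.5) = -398.2 kJ

ΔH°rxn = -398.2 kJ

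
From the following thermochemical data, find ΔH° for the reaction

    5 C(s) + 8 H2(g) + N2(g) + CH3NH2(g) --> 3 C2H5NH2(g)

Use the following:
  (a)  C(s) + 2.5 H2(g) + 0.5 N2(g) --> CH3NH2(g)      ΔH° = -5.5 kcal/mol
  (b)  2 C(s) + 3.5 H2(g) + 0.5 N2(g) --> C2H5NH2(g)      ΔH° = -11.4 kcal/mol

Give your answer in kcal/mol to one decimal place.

ΔH° = -28.7 kcal/mol

(a) reversed: +5.5 kcal/mol
(b) × 3: (3)·(-11.4) = -34.2 kcal/mol
ΔH° = (+5.5) + (-34.2) = -28.7 kcal/mol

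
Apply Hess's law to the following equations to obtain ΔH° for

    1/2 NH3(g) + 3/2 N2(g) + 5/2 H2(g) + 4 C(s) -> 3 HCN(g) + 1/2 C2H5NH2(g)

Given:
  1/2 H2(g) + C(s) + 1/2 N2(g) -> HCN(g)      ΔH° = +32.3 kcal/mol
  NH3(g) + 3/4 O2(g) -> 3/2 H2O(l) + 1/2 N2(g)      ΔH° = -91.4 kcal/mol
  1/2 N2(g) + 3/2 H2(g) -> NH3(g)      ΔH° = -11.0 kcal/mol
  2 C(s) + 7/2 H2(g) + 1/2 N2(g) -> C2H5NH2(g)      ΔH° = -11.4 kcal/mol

ΔH° = 96.7 kcal/mol

equation 1 × 3: (3)·(+32.3) = +96.9 kcal/mol
equation 2: not needed.
equation 3 reversed and × 1/2: (-1/2)·(-11.0) = +5.5 kcal/mol
equation 4 × 1/2: (1/2)·(-11.4) = -5.7 kcal/mol
By Hess's law, ΔH° = (3)·(+32.3) + (-1/2)·(-11.0) + (1/2)·(-11.4) = 96.7 kcal/mol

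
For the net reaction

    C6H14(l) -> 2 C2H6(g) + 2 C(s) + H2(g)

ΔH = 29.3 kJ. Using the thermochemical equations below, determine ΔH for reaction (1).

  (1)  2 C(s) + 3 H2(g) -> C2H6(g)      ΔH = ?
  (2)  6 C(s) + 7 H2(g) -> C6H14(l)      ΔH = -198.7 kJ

ΔH = -84.7 kJ

(1) × 2: contributes 2·x
(2) reversed: +198.7 kJ
+29.3 = (+198.7) + 2·x
x = (+29.3 − (+198.7)) / (2) = -84.7 kJ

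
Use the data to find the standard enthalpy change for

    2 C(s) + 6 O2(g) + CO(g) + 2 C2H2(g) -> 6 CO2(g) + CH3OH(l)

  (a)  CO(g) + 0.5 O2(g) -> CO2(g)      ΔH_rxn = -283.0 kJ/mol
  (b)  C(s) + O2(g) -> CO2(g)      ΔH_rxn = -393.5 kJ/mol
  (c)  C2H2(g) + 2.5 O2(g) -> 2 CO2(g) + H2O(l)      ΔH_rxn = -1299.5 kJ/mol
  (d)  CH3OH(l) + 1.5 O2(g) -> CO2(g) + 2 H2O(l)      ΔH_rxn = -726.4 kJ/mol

(a) as written: -283.0 kJ/mol
(b) × 2: (2)·(-393.5) = -787.0 kJ/mol
(c) × 2: (2)·(-1299.5) = -2599.0 kJ/mol
(d) reversed: +726.4 kJ/mol
ΔH_rxn = (1)·(-283.0) + (2)·(-393.5) + (2)·(-1299.5) + (-1)·(-726.4) = -2942.6 kJ/mol

ΔH_rxn = -2942.6 kJ/mol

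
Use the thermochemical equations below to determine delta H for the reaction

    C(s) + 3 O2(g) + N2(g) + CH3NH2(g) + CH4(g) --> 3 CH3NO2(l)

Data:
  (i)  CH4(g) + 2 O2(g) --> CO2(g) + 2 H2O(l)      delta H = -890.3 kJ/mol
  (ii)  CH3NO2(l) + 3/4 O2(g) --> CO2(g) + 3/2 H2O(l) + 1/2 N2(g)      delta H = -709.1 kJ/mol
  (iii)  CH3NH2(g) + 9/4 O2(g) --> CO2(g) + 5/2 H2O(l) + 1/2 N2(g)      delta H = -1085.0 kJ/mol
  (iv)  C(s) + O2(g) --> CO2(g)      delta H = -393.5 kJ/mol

delta H = -241.5 kJ/mol

(i) as written: -890.3 kJ/mol
(ii) reversed and × 3: (-3)·(-709.1) = +2127.3 kJ/mol
(iii) as written: -1085.0 kJ/mol
(iv) as written: -393.5 kJ/mol
Since enthalpy is a state function, delta H = (-890.3) + (+2127.3) + (-1085.0) + (-393.5) = -241.5 kJ/mol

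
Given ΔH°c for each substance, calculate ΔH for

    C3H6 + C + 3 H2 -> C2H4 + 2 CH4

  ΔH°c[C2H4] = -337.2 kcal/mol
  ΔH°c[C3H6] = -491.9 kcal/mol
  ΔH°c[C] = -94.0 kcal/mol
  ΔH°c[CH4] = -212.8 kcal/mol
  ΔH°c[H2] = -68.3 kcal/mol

ΔH = -28.0 kcal/mol

Using ΔH = Σ nΔHc°(reactants) − Σ nΔHc°(products):
= [1·(-491.9) + 1·(-94.0) + 3·(-68.3)] − [1·(-337.2) + 2·(-212.8)]
= -28.0 kcal/mol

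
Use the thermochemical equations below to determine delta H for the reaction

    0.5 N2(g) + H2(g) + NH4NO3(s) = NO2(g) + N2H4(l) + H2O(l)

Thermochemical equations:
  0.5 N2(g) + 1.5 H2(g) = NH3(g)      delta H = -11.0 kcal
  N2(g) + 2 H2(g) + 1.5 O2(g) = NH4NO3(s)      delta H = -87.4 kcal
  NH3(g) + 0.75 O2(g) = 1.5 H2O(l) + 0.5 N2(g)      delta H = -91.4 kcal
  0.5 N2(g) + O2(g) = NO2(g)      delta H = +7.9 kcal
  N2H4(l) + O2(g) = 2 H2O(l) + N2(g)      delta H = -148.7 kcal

delta H = 39.2 kcal

equation 1 × 2: (2)·(-11.0) = -22.0 kcal
equation 2 reversed (reverse to put NH4NO3(s) on the reactant side): +87.4 kcal
equation 3 × 2: (2)·(-91.4) = -182.8 kcal
equation 4 as written (NO2(g) already on the product side): +7.9 kcal
equation 5 reversed (N2H4(l) must end up as a product): +148.7 kcal
Combining the equations, delta H = (-22.0) + (+87.4) + (-182.8) + (+7.9) + (+148.7) = 39.2 kcal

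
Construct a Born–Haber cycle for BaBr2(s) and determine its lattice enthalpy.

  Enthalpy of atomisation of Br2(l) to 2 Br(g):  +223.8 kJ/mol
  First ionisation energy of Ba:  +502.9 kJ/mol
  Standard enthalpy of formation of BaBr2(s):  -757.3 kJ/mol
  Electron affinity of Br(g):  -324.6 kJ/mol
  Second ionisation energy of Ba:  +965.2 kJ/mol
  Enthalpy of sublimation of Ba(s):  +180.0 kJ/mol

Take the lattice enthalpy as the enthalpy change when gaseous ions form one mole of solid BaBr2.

ΔHf° = 1·ΔHsub + 1·(ΣIE) + 1·D(Br2) + 2·EA + U
-757.3 = 1·(+180.0) + 1·(+1468.1) + 1·(+223.8) + 2·(-324.6) + U
U = -757.3 − (+1222.7) = -1980.0 kJ/mol

U = -1980.0 kJ/mol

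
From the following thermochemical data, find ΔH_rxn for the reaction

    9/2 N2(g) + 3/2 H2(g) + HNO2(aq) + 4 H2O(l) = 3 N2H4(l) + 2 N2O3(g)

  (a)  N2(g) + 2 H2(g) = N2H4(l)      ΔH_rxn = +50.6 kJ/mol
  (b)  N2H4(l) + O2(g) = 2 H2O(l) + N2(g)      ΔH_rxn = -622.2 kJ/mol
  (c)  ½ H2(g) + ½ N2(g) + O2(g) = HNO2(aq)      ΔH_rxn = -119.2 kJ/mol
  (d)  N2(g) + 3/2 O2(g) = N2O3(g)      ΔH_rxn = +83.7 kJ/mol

(a) as written: +50.6 kJ/mol
(b) reversed and × 2 (H2O(l) must end up as a reactant; scale by 2 for the 4 H2O(l)): (-2)·(-622.2) = +1244.4 kJ/mol
(c) reversed (reverse to put HNO2(aq) on the reactant side): +119.2 kJ/mol
(d) × 2 (scale by 2 for the 2 N2O3(g)): (2)·(+83.7) = +167.4 kJ/mol
Summing the manipulated equations, ΔH_rxn = (1)·(+50.6) + (-2)·(-622.2) + (-1)·(-119.2) + (2)·(+83.7) = 1581.6 kJ/mol

ΔH_rxn = 1581.6 kJ/mol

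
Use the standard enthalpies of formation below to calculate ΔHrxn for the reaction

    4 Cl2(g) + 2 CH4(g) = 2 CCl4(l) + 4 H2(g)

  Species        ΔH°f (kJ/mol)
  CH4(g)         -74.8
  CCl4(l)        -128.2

ΔHrxn = -106.8 kJ/mol

Products: 2·(-128.2) + 4·(+0.0) = -256.4
Reactants: 4·(+0.0) + 2·(-74.8) = -149.6
ΔHrxn = (-256.4) − (-149.6) = -106.8 kJ/mol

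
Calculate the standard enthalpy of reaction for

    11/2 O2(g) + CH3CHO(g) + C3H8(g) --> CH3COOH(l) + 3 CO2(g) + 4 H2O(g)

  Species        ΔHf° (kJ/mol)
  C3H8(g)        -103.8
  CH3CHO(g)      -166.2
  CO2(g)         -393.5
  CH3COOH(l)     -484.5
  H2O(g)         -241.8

ΔH_rxn = -2362.2 kJ/mol

Products: 1·(-484.5) + 3·(-393.5) + 4·(-241.8) = -2632.2
Reactants: 11/2·(+0.0) + 1·(-166.2) + 1·(-103.8) = -270.0
ΔH_rxn = (-2632.2) − (-270.0) = -2362.2 kJ/mol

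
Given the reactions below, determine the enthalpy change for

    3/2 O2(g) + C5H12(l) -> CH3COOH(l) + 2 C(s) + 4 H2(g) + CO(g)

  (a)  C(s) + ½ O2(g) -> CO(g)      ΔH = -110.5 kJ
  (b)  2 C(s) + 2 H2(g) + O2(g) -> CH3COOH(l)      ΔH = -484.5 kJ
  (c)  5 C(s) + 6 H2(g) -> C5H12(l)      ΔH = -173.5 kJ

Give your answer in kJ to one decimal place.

ΔH = -421.5 kJ

(a) as written: -110.5 kJ
(b) as written: -484.5 kJ
(c) reversed: +173.5 kJ
ΔH = (-110.5) + (-484.5) + (+173.5) = -421.5 kJ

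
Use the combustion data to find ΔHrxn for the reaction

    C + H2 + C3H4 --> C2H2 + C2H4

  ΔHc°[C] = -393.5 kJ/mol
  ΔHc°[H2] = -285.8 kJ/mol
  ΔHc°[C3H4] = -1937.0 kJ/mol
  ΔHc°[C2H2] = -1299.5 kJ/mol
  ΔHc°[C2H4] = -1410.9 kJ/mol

Using ΔH = Σ nΔHc°(reactants) − Σ nΔHc°(products):
= [1·(-393.5) + 1·(-285.8) + 1·(-1937.0)] − [1·(-1299.5) + 1·(-1410.9)]
= 94.1 kJ/mol

ΔHrxn = 94.1 kJ/mol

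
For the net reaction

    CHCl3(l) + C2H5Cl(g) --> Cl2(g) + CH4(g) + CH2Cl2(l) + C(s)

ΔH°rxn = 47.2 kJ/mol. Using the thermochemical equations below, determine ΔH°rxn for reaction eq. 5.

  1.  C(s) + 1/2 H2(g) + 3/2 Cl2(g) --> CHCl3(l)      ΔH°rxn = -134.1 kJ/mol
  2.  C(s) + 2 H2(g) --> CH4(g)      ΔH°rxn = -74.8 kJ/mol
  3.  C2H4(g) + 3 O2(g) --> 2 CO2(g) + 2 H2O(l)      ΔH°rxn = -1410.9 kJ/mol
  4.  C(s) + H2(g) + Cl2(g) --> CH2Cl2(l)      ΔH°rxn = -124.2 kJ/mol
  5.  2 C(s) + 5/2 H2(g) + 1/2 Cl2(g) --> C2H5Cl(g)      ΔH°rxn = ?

eq. 1 reversed: +134.1 kJ/mol
eq. 2 as written: -74.8 kJ/mol
eq. 3: not needed.
eq. 4 as written: -124.2 kJ/mol
eq. 5 reversed: contributes −x
+47.2 = (+134.1) + (-74.8) + (-124.2) − x
x = (+47.2 − (-64.9)) / (-1) = -112.1 kJ/mol

ΔH°rxn = -112.1 kJ/mol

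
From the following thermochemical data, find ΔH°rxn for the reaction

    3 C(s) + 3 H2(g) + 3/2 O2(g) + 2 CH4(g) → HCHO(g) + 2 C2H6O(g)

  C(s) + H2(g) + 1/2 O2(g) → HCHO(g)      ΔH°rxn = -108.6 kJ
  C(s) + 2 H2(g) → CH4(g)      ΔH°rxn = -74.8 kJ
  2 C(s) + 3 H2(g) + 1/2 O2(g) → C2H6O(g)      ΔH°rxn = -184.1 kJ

equation 1 as written (HCHO(g) already on the product side): -108.6 kJ
equation 2 reversed and × 2 (CH4(g) must end up as a reactant; ×2 to match 2 CH4(g) in the target): (-2)·(-74.8) = +149.6 kJ
equation 3 × 2 (scale by 2 for the 2 C2H6O(g)): (2)·(-184.1) = -368.2 kJ
ΔH°rxn = (-108.6) + (+149.6) + (-368.2) = -327.2 kJ

ΔH°rxn = -327.2 kJ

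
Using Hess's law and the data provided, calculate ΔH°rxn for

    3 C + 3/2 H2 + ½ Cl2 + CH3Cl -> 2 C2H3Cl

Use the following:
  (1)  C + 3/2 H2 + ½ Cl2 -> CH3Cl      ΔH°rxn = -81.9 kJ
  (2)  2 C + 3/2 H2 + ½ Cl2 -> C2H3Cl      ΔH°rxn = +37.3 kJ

ΔH°rxn = 156.5 kJ

(1) reversed: +81.9 kJ
(2) × 2: (2)·(+37.3) = +74.6 kJ
Summing the manipulated equations, ΔH°rxn = (+81.9) + (+74.6) = 156.5 kJ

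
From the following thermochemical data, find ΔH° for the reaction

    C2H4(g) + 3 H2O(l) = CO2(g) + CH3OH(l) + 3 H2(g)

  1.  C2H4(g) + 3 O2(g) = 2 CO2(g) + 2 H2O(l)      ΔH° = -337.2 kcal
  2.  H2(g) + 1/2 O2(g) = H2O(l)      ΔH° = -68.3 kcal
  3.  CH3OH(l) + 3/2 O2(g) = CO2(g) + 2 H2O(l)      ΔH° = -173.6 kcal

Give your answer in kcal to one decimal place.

ΔH° = 41.3 kcal

eq. 1 as written (C2H4(g) already on the reactant side): -337.2 kcal
eq. 2 reversed and × 3 (H2(g) must end up as a product; ×3 to match 3 H2(g) in the target): (-3)·(-68.3) = +204.9 kcal
eq. 3 reversed (reverse to put CH3OH(l) on the product side): +173.6 kcal
ΔH° = (1)·(-337.2) + (-3)·(-68.3) + (-1)·(-173.6) = 41.3 kcal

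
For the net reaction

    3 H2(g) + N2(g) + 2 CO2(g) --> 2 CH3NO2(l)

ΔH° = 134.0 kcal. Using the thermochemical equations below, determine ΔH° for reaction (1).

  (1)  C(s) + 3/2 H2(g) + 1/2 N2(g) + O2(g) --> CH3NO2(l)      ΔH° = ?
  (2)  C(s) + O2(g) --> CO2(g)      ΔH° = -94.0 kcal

ΔH° = -27.0 kcal

(1) × 2 (scale by 2 for the 2 CH3NO2(l)): contributes 2·x
(2) reversed and × 2 (reverse to put CO2(g) on the reactant side; ×2 to match 2 CO2(g) in the target): (-2)·(-94.0) = +188.0 kcal
+134.0 = (+188.0) + 2·x
x = (+134.0 − (+188.0)) / (2) = -27.0 kcal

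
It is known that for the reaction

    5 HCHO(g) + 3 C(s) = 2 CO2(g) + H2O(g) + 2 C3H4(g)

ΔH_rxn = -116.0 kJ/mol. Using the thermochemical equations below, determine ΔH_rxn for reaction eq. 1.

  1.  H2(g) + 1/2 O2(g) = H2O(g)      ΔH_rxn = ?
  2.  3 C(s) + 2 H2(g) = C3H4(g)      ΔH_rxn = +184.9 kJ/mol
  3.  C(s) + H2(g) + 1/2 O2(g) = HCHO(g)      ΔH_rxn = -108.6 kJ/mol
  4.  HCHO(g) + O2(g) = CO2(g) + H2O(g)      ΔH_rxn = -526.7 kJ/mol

eq. 1 reversed: contributes −x
eq. 2 × 2: (2)·(+184.9) = +369.8 kJ/mol
eq. 3 reversed and × 3: (-3)·(-108.6) = +325.8 kJ/mol
eq. 4 × 2: (2)·(-526.7) = -1053.4 kJ/mol
-116.0 = (+369.8) + (+325.8) + (-1053.4) − x
x = (-116.0 − (-357.8)) / (-1) = -241.8 kJ/mol

ΔH_rxn = -241.8 kJ/mol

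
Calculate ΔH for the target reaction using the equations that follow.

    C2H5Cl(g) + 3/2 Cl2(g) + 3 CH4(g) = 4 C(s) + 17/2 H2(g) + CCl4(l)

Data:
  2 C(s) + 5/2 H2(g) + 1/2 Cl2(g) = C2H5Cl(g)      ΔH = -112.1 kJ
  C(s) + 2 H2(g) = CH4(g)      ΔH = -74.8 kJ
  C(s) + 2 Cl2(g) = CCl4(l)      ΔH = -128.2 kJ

ΔH = 208.3 kJ

equation 1 reversed (C2H5Cl(g) must end up as a reactant): +112.1 kJ
equation 2 reversed and × 3 (CH4(g) must end up as a reactant; ×3 to match 3 CH4(g) in the target): (-3)·(-74.8) = +224.4 kJ
equation 3 as written (CCl4(l) already on the product side): -128.2 kJ
ΔH = (-1)·(-112.1) + (-3)·(-74.8) + (1)·(-128.2) = 208.3 kJ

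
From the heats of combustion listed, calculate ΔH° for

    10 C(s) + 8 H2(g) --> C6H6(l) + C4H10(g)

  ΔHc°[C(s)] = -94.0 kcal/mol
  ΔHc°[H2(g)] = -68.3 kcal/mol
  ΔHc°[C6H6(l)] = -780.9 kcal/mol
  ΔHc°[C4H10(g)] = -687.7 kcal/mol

With combustion enthalpies, reactants minus products:
= [10·(-94.0) + 8·(-68.3)] − [1·(-780.9) + 1·(-687.7)]
= -17.8 kcal/mol

ΔH° = -17.8 kcal/mol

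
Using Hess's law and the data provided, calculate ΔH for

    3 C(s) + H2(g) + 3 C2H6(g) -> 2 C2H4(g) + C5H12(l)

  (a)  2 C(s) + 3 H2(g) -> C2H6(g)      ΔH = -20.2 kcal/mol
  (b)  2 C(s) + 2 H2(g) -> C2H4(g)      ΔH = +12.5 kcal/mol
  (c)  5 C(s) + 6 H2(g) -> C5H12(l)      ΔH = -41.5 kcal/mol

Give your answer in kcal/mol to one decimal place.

ΔH = 44.1 kcal/mol

(a) reversed and × 3: (-3)·(-20.2) = +60.6 kcal/mol
(b) × 2: (2)·(+12.5) = +25.0 kcal/mol
(c) as written: -41.5 kcal/mol
By Hess's law, ΔH = (-3)·(-20.2) + (2)·(+12.5) + (1)·(-41.5) = 44.1 kcal/mol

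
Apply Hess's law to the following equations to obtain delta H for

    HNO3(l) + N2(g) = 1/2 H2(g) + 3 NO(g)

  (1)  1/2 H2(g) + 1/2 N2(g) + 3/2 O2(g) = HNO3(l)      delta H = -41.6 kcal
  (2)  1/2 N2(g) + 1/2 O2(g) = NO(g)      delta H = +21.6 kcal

(1) reversed: +41.6 kcal
(2) × 3: (3)·(+21.6) = +64.8 kcal
delta H = (-1)·(-41.6) + (3)·(+21.6) = 106.4 kcal

delta H = 106.4 kcal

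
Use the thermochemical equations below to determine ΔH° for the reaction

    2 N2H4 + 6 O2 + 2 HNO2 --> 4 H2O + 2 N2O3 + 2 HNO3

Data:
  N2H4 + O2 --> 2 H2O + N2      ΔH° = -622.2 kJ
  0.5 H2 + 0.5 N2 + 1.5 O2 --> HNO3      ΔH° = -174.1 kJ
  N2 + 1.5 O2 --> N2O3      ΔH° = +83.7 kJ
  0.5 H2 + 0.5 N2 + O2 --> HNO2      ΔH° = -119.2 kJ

equation 1 × 2: (2)·(-622.2) = -1244.4 kJ
equation 2 × 2: (2)·(-174.1) = -348.2 kJ
equation 3 × 2: (2)·(+83.7) = +167.4 kJ
equation 4 reversed and × 2: (-2)·(-119.2) = +238.4 kJ
ΔH° = (2)·(-622.2) + (2)·(-174.1) + (2)·(+83.7) + (-2)·(-119.2) = -1186.8 kJ

ΔH° = -1186.8 kJ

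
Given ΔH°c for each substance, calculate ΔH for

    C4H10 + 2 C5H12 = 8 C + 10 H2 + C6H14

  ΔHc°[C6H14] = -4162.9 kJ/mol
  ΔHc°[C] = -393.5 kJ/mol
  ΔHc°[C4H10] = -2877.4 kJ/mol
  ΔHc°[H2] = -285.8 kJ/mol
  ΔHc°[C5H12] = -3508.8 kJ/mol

ΔH = 273.9 kJ/mol

Using ΔH = Σ nΔHc°(reactants) − Σ nΔHc°(products):
= [1·(-2877.4) + 2·(-3508.8)] − [8·(-393.5) + 10·(-285.8) + 1·(-4162.9)]
= 273.9 kJ/mol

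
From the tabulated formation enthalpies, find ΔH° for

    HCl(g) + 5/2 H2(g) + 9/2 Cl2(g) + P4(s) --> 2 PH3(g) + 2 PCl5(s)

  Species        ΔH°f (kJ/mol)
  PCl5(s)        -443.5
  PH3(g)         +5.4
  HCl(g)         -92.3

ΔH° = -783.9 kJ/mol

ΔH°rxn = Σ nΔHf°(products) − Σ nΔHf°(reactants).
Products: 2·(+5.4) + 2·(-443.5) = -876.2
Reactants: 1·(-92.3) + 5/2·(+0.0) + 9/2·(+0.0) + 1·(+0.0) = -92.3
ΔH° = (-876.2) − (-92.3) = -783.9 kJ/mol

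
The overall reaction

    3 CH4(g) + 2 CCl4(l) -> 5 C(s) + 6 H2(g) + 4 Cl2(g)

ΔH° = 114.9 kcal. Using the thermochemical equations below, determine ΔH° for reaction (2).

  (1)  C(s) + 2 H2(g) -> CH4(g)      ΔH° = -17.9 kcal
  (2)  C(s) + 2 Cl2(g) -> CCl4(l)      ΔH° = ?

ΔH° = -30.6 kcal

(1) reversed and × 3: (-3)·(-17.9) = +53.7 kcal
(2) reversed and × 2: contributes −2·x
+114.9 = (+53.7) − 2·x
x = (+114.9 − (+53.7)) / (-2) = -30.6 kcal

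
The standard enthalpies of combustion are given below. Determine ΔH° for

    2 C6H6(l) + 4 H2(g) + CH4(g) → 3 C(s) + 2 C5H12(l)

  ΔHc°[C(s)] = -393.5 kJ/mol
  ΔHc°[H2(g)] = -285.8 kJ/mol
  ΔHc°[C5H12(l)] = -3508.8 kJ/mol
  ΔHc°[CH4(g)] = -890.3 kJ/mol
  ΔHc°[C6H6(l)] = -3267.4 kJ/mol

ΔH° = -370.2 kJ/mol

With combustion enthalpies, reactants minus products:
= [2·(-3267.4) + 4·(-285.8) + 1·(-890.3)] − [3·(-393.5) + 2·(-3508.8)]
= -370.2 kJ/mol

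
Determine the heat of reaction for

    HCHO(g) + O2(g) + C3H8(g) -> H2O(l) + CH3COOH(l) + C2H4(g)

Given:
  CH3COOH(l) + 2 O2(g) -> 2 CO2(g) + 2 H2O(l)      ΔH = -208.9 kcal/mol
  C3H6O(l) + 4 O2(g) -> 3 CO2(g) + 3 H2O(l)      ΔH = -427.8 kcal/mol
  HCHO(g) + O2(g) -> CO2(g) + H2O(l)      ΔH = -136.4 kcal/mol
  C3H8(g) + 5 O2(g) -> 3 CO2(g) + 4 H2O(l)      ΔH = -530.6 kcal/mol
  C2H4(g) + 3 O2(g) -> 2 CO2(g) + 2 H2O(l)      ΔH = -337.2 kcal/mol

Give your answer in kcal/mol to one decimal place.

ΔH = -120.9 kcal/mol

equation 1 reversed (reverse to put CH3COOH(l) on the product side): +208.9 kcal/mol
equation 2: not needed (C3H6O(l) appears nowhere else).
equation 3 as written (HCHO(g) already on the reactant side): -136.4 kcal/mol
equation 4 as written (C3H8(g) already on the reactant side): -530.6 kcal/mol
equation 5 reversed (reverse to put C2H4(g) on the product side): +337.2 kcal/mol
Combining the equations, ΔH = (+208.9) + (-136.4) + (-530.6) + (+337.2) = -120.9 kcal/mol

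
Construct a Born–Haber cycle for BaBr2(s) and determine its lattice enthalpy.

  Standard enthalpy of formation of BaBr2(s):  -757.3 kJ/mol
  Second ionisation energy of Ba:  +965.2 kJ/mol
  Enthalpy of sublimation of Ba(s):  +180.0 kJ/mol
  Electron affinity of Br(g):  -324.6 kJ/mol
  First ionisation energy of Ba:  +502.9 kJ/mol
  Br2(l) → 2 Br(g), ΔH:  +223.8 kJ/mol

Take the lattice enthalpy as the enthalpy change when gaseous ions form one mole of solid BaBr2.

U = -1980.0 kJ/mol

ΔHf° = 1·ΔHsub + 1·(ΣIE) + 1·D(Br2) + 2·EA + U
-757.3 = 1·(+180.0) + 1·(+1468.1) + 1·(+223.8) + 2·(-324.6) + U
U = -757.3 − (+1222.7) = -1980.0 kJ/mol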